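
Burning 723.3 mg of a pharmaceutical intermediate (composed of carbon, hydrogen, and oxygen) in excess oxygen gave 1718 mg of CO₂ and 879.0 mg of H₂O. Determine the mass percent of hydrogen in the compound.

13.60%

mol C = 1.718 g CO₂ ÷ 44.009 g/mol = 0.039037 mol
mol H = 2 × 0.8790 g H₂O ÷ 18.015 g/mol = 0.097585 mol
mass O = 0.7233 − (0.46888 + 0.098366) = 0.15605 g → mol O = 0.15605 ÷ 15.999 = 0.0097540 mol
mass % H = 0.098366 g ÷ 0.7233 g × 100%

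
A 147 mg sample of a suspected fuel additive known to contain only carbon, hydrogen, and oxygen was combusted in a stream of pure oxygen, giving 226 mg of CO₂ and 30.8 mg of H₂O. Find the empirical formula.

C3H2O3

mol C = 0.226 g CO₂ ÷ 44.009 g/mol = 0.005135 mol
mol H = 2 × 0.0308 g H₂O ÷ 18.015 g/mol = 0.003419 mol
mass O = 0.147 − (0.06168 + 0.003447) = 0.08187 g → mol O = 0.08187 ÷ 15.999 = 0.005117 mol
Divide by the smallest (0.003419 mol): C 1.502, H 1.000, O 1.497
Multiplying each by 2 gives whole numbers: C 3.00, H 2.00, O 2.99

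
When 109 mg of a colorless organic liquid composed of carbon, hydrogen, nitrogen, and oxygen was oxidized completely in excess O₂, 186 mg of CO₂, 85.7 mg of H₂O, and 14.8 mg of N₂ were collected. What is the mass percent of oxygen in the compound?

31.1%

mol C = 0.186 g CO₂ ÷ 44.009 g/mol = 0.004226 mol
mol H = 2 × 0.0857 g H₂O ÷ 18.015 g/mol = 0.009514 mol
mol N = 2 × 0.0148 g N₂ ÷ 28.014 g/mol = 0.001057 mol
mass O = 0.109 − (0.05076 + 0.009590 + 0.01480) = 0.03385 g → mol O = 0.03385 ÷ 15.999 = 0.002116 mol
mass % O = 0.03385 g ÷ 0.109 g × 100%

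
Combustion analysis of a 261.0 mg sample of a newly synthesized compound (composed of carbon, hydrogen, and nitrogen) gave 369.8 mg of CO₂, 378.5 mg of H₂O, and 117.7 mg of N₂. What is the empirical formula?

CH5N

mol C = 0.3698 g CO₂ ÷ 44.009 g/mol = 0.0084028 mol
mol H = 2 × 0.3785 g H₂O ÷ 18.015 g/mol = 0.042021 mol
mol N = 2 × 0.1177 g N₂ ÷ 28.014 g/mol = 0.0084029 mol
Divide by the smallest (0.0084028 mol): C 1.000, H 5.001, N 1.000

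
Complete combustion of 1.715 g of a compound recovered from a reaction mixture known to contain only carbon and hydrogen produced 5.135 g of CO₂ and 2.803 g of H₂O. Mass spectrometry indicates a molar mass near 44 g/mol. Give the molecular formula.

mol C = 5.135 g CO₂ ÷ 44.009 g/mol = 0.11668 mol
mol H = 2 × 2.803 g H₂O ÷ 18.015 g/mol = 0.31119 mol
Divide by the smallest (0.11668 mol): C 1.000, H 2.667
Multiplying each by 3 gives whole numbers: C 3.00, H 8.00
Empirical formula: C3H8
Empirical-formula mass = 44.10 g/mol; 44 ÷ 44.10 ≈ 1, so the molecular formula is C3H8.

C3H8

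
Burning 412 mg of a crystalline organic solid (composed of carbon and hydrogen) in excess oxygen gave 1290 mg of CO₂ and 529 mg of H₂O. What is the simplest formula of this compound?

mol C = 1.29 g CO₂ ÷ 44.009 g/mol = 0.02931 mol
mol H = 2 × 0.529 g H₂O ÷ 18.015 g/mol = 0.05873 mol
Divide by the smallest (0.02931 mol): C 1.000, H 2.004

CH2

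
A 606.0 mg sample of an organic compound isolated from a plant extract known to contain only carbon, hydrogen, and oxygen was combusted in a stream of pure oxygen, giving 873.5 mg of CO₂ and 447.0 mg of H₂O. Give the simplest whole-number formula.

mol C = 0.8735 g CO₂ ÷ 44.009 g/mol = 0.019848 mol
mol H = 2 × 0.4470 g H₂O ÷ 18.015 g/mol = 0.049625 mol
mass O = 0.6060 − (0.23840 + 0.050022) = 0.31758 g → mol O = 0.31758 ÷ 15.999 = 0.019850 mol
Divide by the smallest (0.019848 mol): C 1.000, H 2.500, O 1.000
Multiplying each by 2 gives whole numbers: C 2.00, H 5.00, O 2.00

C2H5O2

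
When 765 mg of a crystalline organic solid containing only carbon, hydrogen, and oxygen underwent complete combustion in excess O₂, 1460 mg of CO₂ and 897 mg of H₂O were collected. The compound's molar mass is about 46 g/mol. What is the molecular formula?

C2H6O

mol C = 1.46 g CO₂ ÷ 44.009 g/mol = 0.03318 mol
mol H = 2 × 0.897 g H₂O ÷ 18.015 g/mol = 0.09958 mol
mass O = 0.765 − (0.3985 + 0.1004) = 0.2662 g → mol O = 0.2662 ÷ 15.999 = 0.01664 mol
Divide by the smallest (0.01664 mol): C 1.994, H 5.986, O 1.000
Empirical formula: C2H6O
Empirical-formula mass = 46.07 g/mol; 46 ÷ 46.07 ≈ 1, so the molecular formula is C2H6O.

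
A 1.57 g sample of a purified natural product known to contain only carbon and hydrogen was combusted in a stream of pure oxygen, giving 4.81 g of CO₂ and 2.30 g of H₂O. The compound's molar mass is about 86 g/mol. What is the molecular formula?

C6H14

mol C = 4.81 g CO₂ ÷ 44.009 g/mol = 0.1093 mol
mol H = 2 × 2.30 g H₂O ÷ 18.015 g/mol = 0.2553 mol
Divide by the smallest (0.1093 mol): C 1.000, H 2.336
Multiplying each by 3 gives whole numbers: C 3.00, H 7.01
Empirical formula: C3H7
Empirical-formula mass = 43.09 g/mol; 86 ÷ 43.09 ≈ 2, so the molecular formula is C6H14.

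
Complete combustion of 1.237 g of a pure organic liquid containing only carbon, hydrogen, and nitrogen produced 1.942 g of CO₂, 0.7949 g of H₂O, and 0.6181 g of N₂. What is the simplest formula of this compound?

CH2N

mol C = 1.942 g CO₂ ÷ 44.009 g/mol = 0.044127 mol
mol H = 2 × 0.7949 g H₂O ÷ 18.015 g/mol = 0.088249 mol
mol N = 2 × 0.6181 g N₂ ÷ 28.014 g/mol = 0.044128 mol
Divide by the smallest (0.044127 mol): C 1.000, H 2.000, N 1.000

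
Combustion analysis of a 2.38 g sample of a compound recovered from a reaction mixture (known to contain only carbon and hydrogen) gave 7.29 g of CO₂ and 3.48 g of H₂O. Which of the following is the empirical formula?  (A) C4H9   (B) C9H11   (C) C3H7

(C) C3H7

mol C = 7.29 g CO₂ ÷ 44.009 g/mol = 0.1656 mol
mol H = 2 × 3.48 g H₂O ÷ 18.015 g/mol = 0.3863 mol
Divide by the smallest (0.1656 mol): C 1.000, H 2.332
Multiplying each by 3 gives whole numbers: C 3.00, H 7.00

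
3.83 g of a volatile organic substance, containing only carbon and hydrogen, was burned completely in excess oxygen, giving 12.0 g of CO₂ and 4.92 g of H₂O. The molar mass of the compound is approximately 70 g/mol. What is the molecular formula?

C5H10

mol C = 12.0 g CO₂ ÷ 44.009 g/mol = 0.2727 mol
mol H = 2 × 4.92 g H₂O ÷ 18.015 g/mol = 0.5462 mol
Divide by the smallest (0.2727 mol): C 1.000, H 2.003
Empirical formula: CH2
Empirical-formula mass = 14.03 g/mol; 70 ÷ 14.03 ≈ 5, so the molecular formula is C5H10.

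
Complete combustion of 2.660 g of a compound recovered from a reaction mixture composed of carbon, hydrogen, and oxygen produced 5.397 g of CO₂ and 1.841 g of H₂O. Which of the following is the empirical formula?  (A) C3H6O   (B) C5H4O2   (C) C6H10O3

(C) C6H10O3

mol C = 5.397 g CO₂ ÷ 44.009 g/mol = 0.12263 mol
mol H = 2 × 1.841 g H₂O ÷ 18.015 g/mol = 0.20439 mol
mass O = 2.660 − (1.4730 + 0.20602) = 0.98102 g → mol O = 0.98102 ÷ 15.999 = 0.061318 mol
Divide by the smallest (0.061318 mol): C 2.000, H 3.333, O 1.000
Multiplying each by 3 gives whole numbers: C 6.00, H 10.00, O 3.00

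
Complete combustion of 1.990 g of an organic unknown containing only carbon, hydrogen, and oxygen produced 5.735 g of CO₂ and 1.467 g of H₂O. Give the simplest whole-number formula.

C8H10O

mol C = 5.735 g CO₂ ÷ 44.009 g/mol = 0.13031 mol
mol H = 2 × 1.467 g H₂O ÷ 18.015 g/mol = 0.16286 mol
mass O = 1.990 − (1.5652 + 0.16417) = 0.26063 g → mol O = 0.26063 ÷ 15.999 = 0.016290 mol
Divide by the smallest (0.016290 mol): C 8.000, H 9.998, O 1.000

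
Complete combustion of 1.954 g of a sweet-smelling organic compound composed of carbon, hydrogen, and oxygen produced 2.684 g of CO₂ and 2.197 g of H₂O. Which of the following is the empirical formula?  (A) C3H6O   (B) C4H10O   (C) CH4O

(C) CH4O

mol C = 2.684 g CO₂ ÷ 44.009 g/mol = 0.060988 mol
mol H = 2 × 2.197 g H₂O ÷ 18.015 g/mol = 0.24391 mol
mass O = 1.954 − (0.73252 + 0.24586) = 0.97562 g → mol O = 0.97562 ÷ 15.999 = 0.060980 mol
Divide by the smallest (0.060980 mol): C 1.000, H 4.000, O 1.000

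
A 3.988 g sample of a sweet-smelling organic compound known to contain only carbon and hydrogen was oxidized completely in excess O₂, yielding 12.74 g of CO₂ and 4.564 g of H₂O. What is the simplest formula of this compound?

C4H7

mol C = 12.74 g CO₂ ÷ 44.009 g/mol = 0.28949 mol
mol H = 2 × 4.564 g H₂O ÷ 18.015 g/mol = 0.50669 mol
Divide by the smallest (0.28949 mol): C 1.000, H 1.750
Multiplying each by 4 gives whole numbers: C 4.00, H 7.00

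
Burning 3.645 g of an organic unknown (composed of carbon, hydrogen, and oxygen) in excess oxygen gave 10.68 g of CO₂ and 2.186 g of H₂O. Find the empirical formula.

C8H8O

mol C = 10.68 g CO₂ ÷ 44.009 g/mol = 0.24268 mol
mol H = 2 × 2.186 g H₂O ÷ 18.015 g/mol = 0.24269 mol
mass O = 3.645 − (2.9148 + 0.24463) = 0.48557 g → mol O = 0.48557 ÷ 15.999 = 0.030350 mol
Divide by the smallest (0.030350 mol): C 7.996, H 7.996, O 1.000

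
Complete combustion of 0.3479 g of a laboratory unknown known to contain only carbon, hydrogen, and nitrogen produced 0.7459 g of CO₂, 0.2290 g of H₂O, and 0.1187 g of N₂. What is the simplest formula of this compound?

C2H3N

mol C = 0.7459 g CO₂ ÷ 44.009 g/mol = 0.016949 mol
mol H = 2 × 0.2290 g H₂O ÷ 18.015 g/mol = 0.025423 mol
mol N = 2 × 0.1187 g N₂ ÷ 28.014 g/mol = 0.0084743 mol
Divide by the smallest (0.0084743 mol): C 2.000, H 3.000, N 1.000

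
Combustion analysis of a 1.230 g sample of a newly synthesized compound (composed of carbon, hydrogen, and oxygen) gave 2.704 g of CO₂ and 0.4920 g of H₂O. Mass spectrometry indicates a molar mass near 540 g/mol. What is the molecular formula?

C27H24O12

mol C = 2.704 g CO₂ ÷ 44.009 g/mol = 0.061442 mol
mol H = 2 × 0.4920 g H₂O ÷ 18.015 g/mol = 0.054621 mol
mass O = 1.230 − (0.73798 + 0.055058) = 0.43696 g → mol O = 0.43696 ÷ 15.999 = 0.027312 mol
Divide by the smallest (0.027312 mol): C 2.250, H 2.000, O 1.000
Multiplying each by 4 gives whole numbers: C 9.00, H 8.00, O 4.00
Empirical formula: C9H8O4
Empirical-formula mass = 180.16 g/mol; 540 ÷ 180.16 ≈ 3, so the molecular formula is C27H24O12.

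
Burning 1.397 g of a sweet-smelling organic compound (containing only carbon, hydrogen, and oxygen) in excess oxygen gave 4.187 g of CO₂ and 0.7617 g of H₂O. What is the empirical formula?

C9H8O

mol C = 4.187 g CO₂ ÷ 44.009 g/mol = 0.095140 mol
mol H = 2 × 0.7617 g H₂O ÷ 18.015 g/mol = 0.084563 mol
mass O = 1.397 − (1.1427 + 0.085239) = 0.16904 g → mol O = 0.16904 ÷ 15.999 = 0.010566 mol
Divide by the smallest (0.010566 mol): C 9.005, H 8.004, O 1.000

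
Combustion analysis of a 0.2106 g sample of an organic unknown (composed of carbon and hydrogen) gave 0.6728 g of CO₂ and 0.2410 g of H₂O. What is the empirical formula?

C4H7

mol C = 0.6728 g CO₂ ÷ 44.009 g/mol = 0.015288 mol
mol H = 2 × 0.2410 g H₂O ÷ 18.015 g/mol = 0.026755 mol
Divide by the smallest (0.015288 mol): C 1.000, H 1.750
Multiplying each by 4 gives whole numbers: C 4.00, H 7.00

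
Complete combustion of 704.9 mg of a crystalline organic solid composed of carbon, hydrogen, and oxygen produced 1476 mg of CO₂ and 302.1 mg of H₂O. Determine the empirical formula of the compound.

mol C = 1.476 g CO₂ ÷ 44.009 g/mol = 0.033539 mol
mol H = 2 × 0.3021 g H₂O ÷ 18.015 g/mol = 0.033539 mol
mass O = 0.7049 − (0.40283 + 0.033807) = 0.26826 g → mol O = 0.26826 ÷ 15.999 = 0.016767 mol
Divide by the smallest (0.016767 mol): C 2.000, H 2.000, O 1.000

C2H2O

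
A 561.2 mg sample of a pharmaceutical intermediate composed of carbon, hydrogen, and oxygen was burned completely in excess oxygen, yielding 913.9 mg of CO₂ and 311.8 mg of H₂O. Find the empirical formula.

C6H10O5

mol C = 0.9139 g CO₂ ÷ 44.009 g/mol = 0.020766 mol
mol H = 2 × 0.3118 g H₂O ÷ 18.015 g/mol = 0.034616 mol
mass O = 0.5612 − (0.24942 + 0.034893) = 0.27688 g → mol O = 0.27688 ÷ 15.999 = 0.017306 mol
Divide by the smallest (0.017306 mol): C 1.200, H 2.000, O 1.000
Multiplying each by 5 gives whole numbers: C 6.00, H 10.00, O 5.00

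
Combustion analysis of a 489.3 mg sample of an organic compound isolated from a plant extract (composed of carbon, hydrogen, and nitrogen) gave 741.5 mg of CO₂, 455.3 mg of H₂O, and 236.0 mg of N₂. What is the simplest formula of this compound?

mol C = 0.7415 g CO₂ ÷ 44.009 g/mol = 0.016849 mol
mol H = 2 × 0.4553 g H₂O ÷ 18.015 g/mol = 0.050547 mol
mol N = 2 × 0.2360 g N₂ ÷ 28.014 g/mol = 0.016849 mol
Divide by the smallest (0.016849 mol): C 1.000, H 3.000, N 1.000

CH3N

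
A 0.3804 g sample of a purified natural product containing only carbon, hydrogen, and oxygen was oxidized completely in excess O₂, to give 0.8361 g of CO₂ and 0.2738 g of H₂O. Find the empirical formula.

mol C = 0.8361 g CO₂ ÷ 44.009 g/mol = 0.018998 mol
mol H = 2 × 0.2738 g H₂O ÷ 18.015 g/mol = 0.030397 mol
mass O = 0.3804 − (0.22819 + 0.030640) = 0.12157 g → mol O = 0.12157 ÷ 15.999 = 0.0075986 mol
Divide by the smallest (0.0075986 mol): C 2.500, H 4.000, O 1.000
Multiplying each by 2 gives whole numbers: C 5.00, H 8.00, O 2.00

C5H8O2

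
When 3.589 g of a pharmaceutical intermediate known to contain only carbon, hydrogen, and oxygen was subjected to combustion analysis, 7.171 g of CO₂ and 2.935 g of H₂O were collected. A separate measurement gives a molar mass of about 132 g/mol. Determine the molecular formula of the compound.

mol C = 7.171 g CO₂ ÷ 44.009 g/mol = 0.16294 mol
mol H = 2 × 2.935 g H₂O ÷ 18.015 g/mol = 0.32584 mol
mass O = 3.589 − (1.9571 + 0.32845) = 1.3034 g → mol O = 1.3034 ÷ 15.999 = 0.081470 mol
Divide by the smallest (0.081470 mol): C 2.000, H 4.000, O 1.000
Empirical formula: C2H4O
Empirical-formula mass = 44.05 g/mol; 132 ÷ 44.05 ≈ 3, so the molecular formula is C6H12O3.

C6H12O3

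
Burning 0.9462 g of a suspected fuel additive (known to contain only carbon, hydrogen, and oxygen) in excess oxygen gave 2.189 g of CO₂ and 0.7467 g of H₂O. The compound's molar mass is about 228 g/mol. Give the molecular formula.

mol C = 2.189 g CO₂ ÷ 44.009 g/mol = 0.049740 mol
mol H = 2 × 0.7467 g H₂O ÷ 18.015 g/mol = 0.082898 mol
mass O = 0.9462 − (0.59743 + 0.083561) = 0.26521 g → mol O = 0.26521 ÷ 15.999 = 0.016577 mol
Divide by the smallest (0.016577 mol): C 3.001, H 5.001, O 1.000
Empirical formula: C3H5O
Empirical-formula mass = 57.07 g/mol; 228 ÷ 57.07 ≈ 4, so the molecular formula is C12H20O4.

C12H20O4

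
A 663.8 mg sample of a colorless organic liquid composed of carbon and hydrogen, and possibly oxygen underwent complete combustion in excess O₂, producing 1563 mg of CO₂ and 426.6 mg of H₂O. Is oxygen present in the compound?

yes

mol C = 1.563 g CO₂ ÷ 44.009 g/mol = 0.035515 mol
mol H = 2 × 0.4266 g H₂O ÷ 18.015 g/mol = 0.047361 mol
C and H account for only 0.47432 g of the 0.6638 g sample; the remaining 0.18948 g must be oxygen.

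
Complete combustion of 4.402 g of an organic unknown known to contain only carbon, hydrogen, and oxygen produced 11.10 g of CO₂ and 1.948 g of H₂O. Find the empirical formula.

C7H6O2

mol C = 11.10 g CO₂ ÷ 44.009 g/mol = 0.25222 mol
mol H = 2 × 1.948 g H₂O ÷ 18.015 g/mol = 0.21626 mol
mass O = 4.402 − (3.0294 + 0.21799) = 1.1546 g → mol O = 1.1546 ÷ 15.999 = 0.072166 mol
Divide by the smallest (0.072166 mol): C 3.495, H 2.997, O 1.000
Multiplying each by 2 gives whole numbers: C 6.99, H 5.99, O 2.00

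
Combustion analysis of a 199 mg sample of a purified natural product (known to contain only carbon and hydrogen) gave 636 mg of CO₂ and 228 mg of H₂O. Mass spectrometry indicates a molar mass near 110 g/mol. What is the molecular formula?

mol C = 0.636 g CO₂ ÷ 44.009 g/mol = 0.01445 mol
mol H = 2 × 0.228 g H₂O ÷ 18.015 g/mol = 0.02531 mol
Divide by the smallest (0.01445 mol): C 1.000, H 1.752
Multiplying each by 4 gives whole numbers: C 4.00, H 7.01
Empirical formula: C4H7
Empirical-formula mass = 55.10 g/mol; 110 ÷ 55.10 ≈ 2, so the molecular formula is C8H14.

C8H14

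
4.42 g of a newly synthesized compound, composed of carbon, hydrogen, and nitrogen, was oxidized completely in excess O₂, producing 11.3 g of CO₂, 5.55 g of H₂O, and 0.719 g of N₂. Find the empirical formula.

mol C = 11.3 g CO₂ ÷ 44.009 g/mol = 0.2568 mol
mol H = 2 × 5.55 g H₂O ÷ 18.015 g/mol = 0.6162 mol
mol N = 2 × 0.719 g N₂ ÷ 28.014 g/mol = 0.05133 mol
Divide by the smallest (0.05133 mol): C 5.002, H 12.003, N 1.000

C5H12N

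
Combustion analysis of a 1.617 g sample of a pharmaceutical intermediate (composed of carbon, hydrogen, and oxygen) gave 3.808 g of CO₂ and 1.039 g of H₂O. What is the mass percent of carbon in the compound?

64.27%

mol C = 3.808 g CO₂ ÷ 44.009 g/mol = 0.086528 mol
mol H = 2 × 1.039 g H₂O ÷ 18.015 g/mol = 0.11535 mol
mass O = 1.617 − (1.0393 + 0.11627) = 0.46144 g → mol O = 0.46144 ÷ 15.999 = 0.028842 mol
mass % C = 1.0393 g ÷ 1.617 g × 100%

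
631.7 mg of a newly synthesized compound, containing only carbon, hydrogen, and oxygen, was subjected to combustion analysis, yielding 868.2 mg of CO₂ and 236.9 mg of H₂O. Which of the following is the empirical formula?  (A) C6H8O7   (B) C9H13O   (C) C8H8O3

mol C = 0.8682 g CO₂ ÷ 44.009 g/mol = 0.019728 mol
mol H = 2 × 0.2369 g H₂O ÷ 18.015 g/mol = 0.026300 mol
mass O = 0.6317 − (0.23695 + 0.026511) = 0.36824 g → mol O = 0.36824 ÷ 15.999 = 0.023016 mol
Divide by the smallest (0.019728 mol): C 1.000, H 1.333, O 1.167
Multiplying each by 6 gives whole numbers: C 6.00, H 8.00, O 7.00

(A) C6H8O7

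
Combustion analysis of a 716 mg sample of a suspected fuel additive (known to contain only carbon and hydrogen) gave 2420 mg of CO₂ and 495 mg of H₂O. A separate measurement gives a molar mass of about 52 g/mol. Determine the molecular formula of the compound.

C4H4

mol C = 2.42 g CO₂ ÷ 44.009 g/mol = 0.05499 mol
mol H = 2 × 0.495 g H₂O ÷ 18.015 g/mol = 0.05495 mol
Divide by the smallest (0.05495 mol): C 1.001, H 1.000
Empirical formula: CH
Empirical-formula mass = 13.02 g/mol; 52 ÷ 13.02 ≈ 4, so the molecular formula is C4H4.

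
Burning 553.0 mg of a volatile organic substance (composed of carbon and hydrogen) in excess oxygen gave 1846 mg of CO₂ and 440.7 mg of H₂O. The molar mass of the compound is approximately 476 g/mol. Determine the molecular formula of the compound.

mol C = 1.846 g CO₂ ÷ 44.009 g/mol = 0.041946 mol
mol H = 2 × 0.4407 g H₂O ÷ 18.015 g/mol = 0.048926 mol
Divide by the smallest (0.041946 mol): C 1.000, H 1.166
Multiplying each by 6 gives whole numbers: C 6.00, H 7.00
Empirical formula: C6H7
Empirical-formula mass = 79.12 g/mol; 476 ÷ 79.12 ≈ 6, so the molecular formula is C36H42.

C36H42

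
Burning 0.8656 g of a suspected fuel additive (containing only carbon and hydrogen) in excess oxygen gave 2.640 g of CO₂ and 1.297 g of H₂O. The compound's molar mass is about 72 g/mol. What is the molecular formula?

C5H12

mol C = 2.640 g CO₂ ÷ 44.009 g/mol = 0.059988 mol
mol H = 2 × 1.297 g H₂O ÷ 18.015 g/mol = 0.14399 mol
Divide by the smallest (0.059988 mol): C 1.000, H 2.400
Multiplying each by 5 gives whole numbers: C 5.00, H 12.00
Empirical formula: C5H12
Empirical-formula mass = 72.15 g/mol; 72 ÷ 72.15 ≈ 1, so the molecular formula is C5H12.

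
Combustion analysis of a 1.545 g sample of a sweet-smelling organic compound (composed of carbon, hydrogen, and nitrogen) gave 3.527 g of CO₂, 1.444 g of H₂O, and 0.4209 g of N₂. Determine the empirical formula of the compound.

C8H16N3

mol C = 3.527 g CO₂ ÷ 44.009 g/mol = 0.080143 mol
mol H = 2 × 1.444 g H₂O ÷ 18.015 g/mol = 0.16031 mol
mol N = 2 × 0.4209 g N₂ ÷ 28.014 g/mol = 0.030049 mol
Divide by the smallest (0.030049 mol): C 2.667, H 5.335, N 1.000
Multiplying each by 3 gives whole numbers: C 8.00, H 16.00, N 3.00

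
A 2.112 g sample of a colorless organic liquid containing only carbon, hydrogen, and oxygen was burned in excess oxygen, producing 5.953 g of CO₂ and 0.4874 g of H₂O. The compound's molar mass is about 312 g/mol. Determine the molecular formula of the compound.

C20H8O4

mol C = 5.953 g CO₂ ÷ 44.009 g/mol = 0.13527 mol
mol H = 2 × 0.4874 g H₂O ÷ 18.015 g/mol = 0.054110 mol
mass O = 2.112 − (1.6247 + 0.054543) = 0.43276 g → mol O = 0.43276 ÷ 15.999 = 0.027049 mol
Divide by the smallest (0.027049 mol): C 5.001, H 2.000, O 1.000
Empirical formula: C5H2O
Empirical-formula mass = 78.07 g/mol; 312 ÷ 78.07 ≈ 4, so the molecular formula is C20H8O4.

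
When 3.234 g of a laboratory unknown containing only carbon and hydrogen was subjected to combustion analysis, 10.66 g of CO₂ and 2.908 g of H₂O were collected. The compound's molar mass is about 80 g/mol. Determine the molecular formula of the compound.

mol C = 10.66 g CO₂ ÷ 44.009 g/mol = 0.24222 mol
mol H = 2 × 2.908 g H₂O ÷ 18.015 g/mol = 0.32284 mol
Divide by the smallest (0.24222 mol): C 1.000, H 1.333
Multiplying each by 3 gives whole numbers: C 3.00, H 4.00
Empirical formula: C3H4
Empirical-formula mass = 40.06 g/mol; 80 ÷ 40.06 ≈ 2, so the molecular formula is C6H8.

C6H8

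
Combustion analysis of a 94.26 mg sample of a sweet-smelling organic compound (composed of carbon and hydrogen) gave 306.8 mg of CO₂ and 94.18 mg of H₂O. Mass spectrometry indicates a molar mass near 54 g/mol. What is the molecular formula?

C4H6

mol C = 0.3068 g CO₂ ÷ 44.009 g/mol = 0.0069713 mol
mol H = 2 × 0.09418 g H₂O ÷ 18.015 g/mol = 0.010456 mol
Divide by the smallest (0.0069713 mol): C 1.000, H 1.500
Multiplying each by 2 gives whole numbers: C 2.00, H 3.00
Empirical formula: C2H3
Empirical-formula mass = 27.05 g/mol; 54 ÷ 27.05 ≈ 2, so the molecular formula is C4H6.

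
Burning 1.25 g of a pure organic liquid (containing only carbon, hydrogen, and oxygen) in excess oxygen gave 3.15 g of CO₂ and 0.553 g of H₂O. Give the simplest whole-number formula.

mol C = 3.15 g CO₂ ÷ 44.009 g/mol = 0.07158 mol
mol H = 2 × 0.553 g H₂O ÷ 18.015 g/mol = 0.06139 mol
mass O = 1.25 − (0.8597 + 0.06188) = 0.3284 g → mol O = 0.3284 ÷ 15.999 = 0.02053 mol
Divide by the smallest (0.02053 mol): C 3.487, H 2.991, O 1.000
Multiplying each by 2 gives whole numbers: C 6.97, H 5.98, O 2.00

C7H6O2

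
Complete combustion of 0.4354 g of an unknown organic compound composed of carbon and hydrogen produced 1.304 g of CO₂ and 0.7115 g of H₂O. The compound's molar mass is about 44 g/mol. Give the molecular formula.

C3H8

mol C = 1.304 g CO₂ ÷ 44.009 g/mol = 0.029630 mol
mol H = 2 × 0.7115 g H₂O ÷ 18.015 g/mol = 0.078990 mol
Divide by the smallest (0.029630 mol): C 1.000, H 2.666
Multiplying each by 3 gives whole numbers: C 3.00, H 8.00
Empirical formula: C3H8
Empirical-formula mass = 44.10 g/mol; 44 ÷ 44.10 ≈ 1, so the molecular formula is C3H8.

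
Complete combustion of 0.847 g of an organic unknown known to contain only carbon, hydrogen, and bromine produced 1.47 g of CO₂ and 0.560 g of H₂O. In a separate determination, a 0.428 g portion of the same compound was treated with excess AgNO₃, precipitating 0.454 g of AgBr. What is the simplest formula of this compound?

C7H13Br

mol C = 1.47 g CO₂ ÷ 44.009 g/mol = 0.03340 mol
mol H = 2 × 0.560 g H₂O ÷ 18.015 g/mol = 0.06217 mol
From the AgBr data: mol Br per gram of compound = (0.454 ÷ 187.772) ÷ 0.428 = 0.005649 mol/g, so in the 0.847 g combustion sample mol Br = 0.004785 mol
Divide by the smallest (0.004785 mol): C 6.981, H 12.993, Br 1.000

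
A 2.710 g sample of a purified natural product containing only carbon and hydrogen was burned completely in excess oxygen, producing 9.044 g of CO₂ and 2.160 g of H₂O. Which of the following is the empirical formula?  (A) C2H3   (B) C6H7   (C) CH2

(B) C6H7

mol C = 9.044 g CO₂ ÷ 44.009 g/mol = 0.20550 mol
mol H = 2 × 2.160 g H₂O ÷ 18.015 g/mol = 0.23980 mol
Divide by the smallest (0.20550 mol): C 1.000, H 1.167
Multiplying each by 6 gives whole numbers: C 6.00, H 7.00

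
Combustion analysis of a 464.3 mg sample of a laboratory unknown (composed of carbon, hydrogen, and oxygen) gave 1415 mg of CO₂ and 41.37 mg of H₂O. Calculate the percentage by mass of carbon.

mol C = 1.415 g CO₂ ÷ 44.009 g/mol = 0.032153 mol
mol H = 2 × 0.04137 g H₂O ÷ 18.015 g/mol = 0.0045928 mol
mass O = 0.4643 − (0.38618 + 0.0046296) = 0.073487 g → mol O = 0.073487 ÷ 15.999 = 0.0045932 mol
mass % C = 0.38618 g ÷ 0.4643 g × 100%

83.18%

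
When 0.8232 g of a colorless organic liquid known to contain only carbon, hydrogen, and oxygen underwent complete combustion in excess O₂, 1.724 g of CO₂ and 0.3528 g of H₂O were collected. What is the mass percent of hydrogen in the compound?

4.80%

mol C = 1.724 g CO₂ ÷ 44.009 g/mol = 0.039174 mol
mol H = 2 × 0.3528 g H₂O ÷ 18.015 g/mol = 0.039167 mol
mass O = 0.8232 − (0.47052 + 0.039481) = 0.31320 g → mol O = 0.31320 ÷ 15.999 = 0.019576 mol
mass % H = 0.039481 g ÷ 0.8232 g × 100%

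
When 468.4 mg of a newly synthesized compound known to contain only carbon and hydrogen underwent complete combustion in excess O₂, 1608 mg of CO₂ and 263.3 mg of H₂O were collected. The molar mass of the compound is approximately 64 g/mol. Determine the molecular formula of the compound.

mol C = 1.608 g CO₂ ÷ 44.009 g/mol = 0.036538 mol
mol H = 2 × 0.2633 g H₂O ÷ 18.015 g/mol = 0.029231 mol
Divide by the smallest (0.029231 mol): C 1.250, H 1.000
Multiplying each by 4 gives whole numbers: C 5.00, H 4.00
Empirical formula: C5H4
Empirical-formula mass = 64.09 g/mol; 64 ÷ 64.09 ≈ 1, so the molecular formula is C5H4.

C5H4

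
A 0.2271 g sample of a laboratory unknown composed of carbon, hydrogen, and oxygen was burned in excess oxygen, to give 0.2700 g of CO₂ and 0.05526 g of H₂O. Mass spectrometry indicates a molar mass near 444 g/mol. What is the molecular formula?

mol C = 0.2700 g CO₂ ÷ 44.009 g/mol = 0.0061351 mol
mol H = 2 × 0.05526 g H₂O ÷ 18.015 g/mol = 0.0061349 mol
mass O = 0.2271 − (0.073689 + 0.0061840) = 0.14723 g → mol O = 0.14723 ÷ 15.999 = 0.0092023 mol
Divide by the smallest (0.0061349 mol): C 1.000, H 1.000, O 1.500
Multiplying each by 2 gives whole numbers: C 2.00, H 2.00, O 3.00
Empirical formula: C2H2O3
Empirical-formula mass = 74.03 g/mol; 444 ÷ 74.03 ≈ 6, so the molecular formula is C12H12O18.

C12H12O18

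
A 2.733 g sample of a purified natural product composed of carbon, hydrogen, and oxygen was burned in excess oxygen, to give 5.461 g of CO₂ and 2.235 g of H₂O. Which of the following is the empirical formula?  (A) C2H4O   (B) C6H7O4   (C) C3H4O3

mol C = 5.461 g CO₂ ÷ 44.009 g/mol = 0.12409 mol
mol H = 2 × 2.235 g H₂O ÷ 18.015 g/mol = 0.24813 mol
mass O = 2.733 − (1.4904 + 0.25011) = 0.99246 g → mol O = 0.99246 ÷ 15.999 = 0.062033 mol
Divide by the smallest (0.062033 mol): C 2.000, H 4.000, O 1.000

(A) C2H4O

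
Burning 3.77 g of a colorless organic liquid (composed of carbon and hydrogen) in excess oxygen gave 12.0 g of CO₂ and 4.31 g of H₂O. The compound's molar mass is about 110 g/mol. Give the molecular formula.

mol C = 12.0 g CO₂ ÷ 44.009 g/mol = 0.2727 mol
mol H = 2 × 4.31 g H₂O ÷ 18.015 g/mol = 0.4785 mol
Divide by the smallest (0.2727 mol): C 1.000, H 1.755
Multiplying each by 4 gives whole numbers: C 4.00, H 7.02
Empirical formula: C4H7
Empirical-formula mass = 55.10 g/mol; 110 ÷ 55.10 ≈ 2, so the molecular formula is C8H14.

C8H14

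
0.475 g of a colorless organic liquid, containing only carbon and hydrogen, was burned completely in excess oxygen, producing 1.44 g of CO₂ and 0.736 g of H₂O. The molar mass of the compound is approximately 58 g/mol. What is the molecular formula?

C4H10

mol C = 1.44 g CO₂ ÷ 44.009 g/mol = 0.03272 mol
mol H = 2 × 0.736 g H₂O ÷ 18.015 g/mol = 0.08171 mol
Divide by the smallest (0.03272 mol): C 1.000, H 2.497
Multiplying each by 2 gives whole numbers: C 2.00, H 4.99
Empirical formula: C2H5
Empirical-formula mass = 29.06 g/mol; 58 ÷ 29.06 ≈ 2, so the molecular formula is C4H10.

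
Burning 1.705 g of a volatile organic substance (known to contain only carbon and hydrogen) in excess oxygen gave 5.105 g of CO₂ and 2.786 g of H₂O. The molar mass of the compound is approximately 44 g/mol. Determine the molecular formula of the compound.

C3H8

mol C = 5.105 g CO₂ ÷ 44.009 g/mol = 0.11600 mol
mol H = 2 × 2.786 g H₂O ÷ 18.015 g/mol = 0.30930 mol
Divide by the smallest (0.11600 mol): C 1.000, H 2.666
Multiplying each by 3 gives whole numbers: C 3.00, H 8.00
Empirical formula: C3H8
Empirical-formula mass = 44.10 g/mol; 44 ÷ 44.10 ≈ 1, so the molecular formula is C3H8.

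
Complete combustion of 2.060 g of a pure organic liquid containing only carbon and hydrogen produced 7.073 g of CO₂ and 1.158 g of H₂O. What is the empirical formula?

mol C = 7.073 g CO₂ ÷ 44.009 g/mol = 0.16072 mol
mol H = 2 × 1.158 g H₂O ÷ 18.015 g/mol = 0.12856 mol
Divide by the smallest (0.12856 mol): C 1.250, H 1.000
Multiplying each by 4 gives whole numbers: C 5.00, H 4.00

C5H4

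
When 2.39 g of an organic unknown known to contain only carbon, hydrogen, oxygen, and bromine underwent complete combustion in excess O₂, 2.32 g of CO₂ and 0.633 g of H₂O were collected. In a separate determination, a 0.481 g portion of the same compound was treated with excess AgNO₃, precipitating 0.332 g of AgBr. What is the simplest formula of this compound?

C6H8BrO7

mol C = 2.32 g CO₂ ÷ 44.009 g/mol = 0.05272 mol
mol H = 2 × 0.633 g H₂O ÷ 18.015 g/mol = 0.07027 mol
From the AgBr data: mol Br per gram of compound = (0.332 ÷ 187.772) ÷ 0.481 = 0.003676 mol/g, so in the 2.39 g combustion sample mol Br = 0.008785 mol
mass O = 2.39 − (0.6332 + 0.07084 + 0.7020) = 0.9840 g → mol O = 0.9840 ÷ 15.999 = 0.06150 mol
Divide by the smallest (0.008785 mol): C 6.000, H 7.999, Br 1.000, O 7.001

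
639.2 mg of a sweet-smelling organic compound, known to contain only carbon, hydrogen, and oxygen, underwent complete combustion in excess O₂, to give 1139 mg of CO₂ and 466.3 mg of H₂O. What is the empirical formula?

mol C = 1.139 g CO₂ ÷ 44.009 g/mol = 0.025881 mol
mol H = 2 × 0.4663 g H₂O ÷ 18.015 g/mol = 0.051768 mol
mass O = 0.6392 − (0.31086 + 0.052182) = 0.27616 g → mol O = 0.27616 ÷ 15.999 = 0.017261 mol
Divide by the smallest (0.017261 mol): C 1.499, H 2.999, O 1.000
Multiplying each by 2 gives whole numbers: C 3.00, H 6.00, O 2.00

C3H6O2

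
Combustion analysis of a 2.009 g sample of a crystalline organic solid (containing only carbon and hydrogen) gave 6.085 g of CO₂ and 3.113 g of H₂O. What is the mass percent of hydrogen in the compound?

mol C = 6.085 g CO₂ ÷ 44.009 g/mol = 0.13827 mol
mol H = 2 × 3.113 g H₂O ÷ 18.015 g/mol = 0.34560 mol
mass % H = 0.34837 g ÷ 2.009 g × 100%

17.34%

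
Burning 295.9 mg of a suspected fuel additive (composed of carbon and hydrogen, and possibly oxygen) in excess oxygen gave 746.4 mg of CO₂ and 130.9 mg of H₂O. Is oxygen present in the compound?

mol C = 0.7464 g CO₂ ÷ 44.009 g/mol = 0.016960 mol
mol H = 2 × 0.1309 g H₂O ÷ 18.015 g/mol = 0.014532 mol
C and H account for only 0.21836 g of the 0.2959 g sample; the remaining 0.077543 g must be oxygen.

yes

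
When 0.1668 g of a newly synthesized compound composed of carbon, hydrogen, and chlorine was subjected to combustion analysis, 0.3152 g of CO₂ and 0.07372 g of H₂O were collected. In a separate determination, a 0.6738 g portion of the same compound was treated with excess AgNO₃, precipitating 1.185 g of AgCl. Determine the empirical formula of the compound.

mol C = 0.3152 g CO₂ ÷ 44.009 g/mol = 0.0071622 mol
mol H = 2 × 0.07372 g H₂O ÷ 18.015 g/mol = 0.0081843 mol
From the AgCl data: mol Cl per gram of compound = (1.185 ÷ 143.318) ÷ 0.6738 = 0.012271 mol/g, so in the 0.1668 g combustion sample mol Cl = 0.0020468 mol
Divide by the smallest (0.0020468 mol): C 3.499, H 3.999, Cl 1.000
Multiplying each by 2 gives whole numbers: C 7.00, H 8.00, Cl 2.00

C7H8Cl2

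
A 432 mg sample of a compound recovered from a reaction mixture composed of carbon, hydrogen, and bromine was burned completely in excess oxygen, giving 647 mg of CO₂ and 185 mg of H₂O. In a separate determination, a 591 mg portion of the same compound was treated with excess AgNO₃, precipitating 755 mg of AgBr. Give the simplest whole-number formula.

mol C = 0.647 g CO₂ ÷ 44.009 g/mol = 0.01470 mol
mol H = 2 × 0.185 g H₂O ÷ 18.015 g/mol = 0.02054 mol
From the AgBr data: mol Br per gram of compound = (0.755 ÷ 187.772) ÷ 0.591 = 0.006803 mol/g, so in the 0.432 g combustion sample mol Br = 0.002939 mol
Divide by the smallest (0.002939 mol): C 5.002, H 6.988, Br 1.000

C5H7Br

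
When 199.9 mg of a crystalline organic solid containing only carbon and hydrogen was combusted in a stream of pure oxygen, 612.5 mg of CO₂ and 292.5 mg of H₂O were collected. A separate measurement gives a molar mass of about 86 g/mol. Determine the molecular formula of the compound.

C6H14

mol C = 0.6125 g CO₂ ÷ 44.009 g/mol = 0.013918 mol
mol H = 2 × 0.2925 g H₂O ÷ 18.015 g/mol = 0.032473 mol
Divide by the smallest (0.013918 mol): C 1.000, H 2.333
Multiplying each by 3 gives whole numbers: C 3.00, H 7.00
Empirical formula: C3H7
Empirical-formula mass = 43.09 g/mol; 86 ÷ 43.09 ≈ 2, so the molecular formula is C6H14.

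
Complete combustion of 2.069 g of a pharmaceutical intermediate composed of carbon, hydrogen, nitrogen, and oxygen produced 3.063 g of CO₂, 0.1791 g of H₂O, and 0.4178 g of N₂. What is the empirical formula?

mol C = 3.063 g CO₂ ÷ 44.009 g/mol = 0.069599 mol
mol H = 2 × 0.1791 g H₂O ÷ 18.015 g/mol = 0.019883 mol
mol N = 2 × 0.4178 g N₂ ÷ 28.014 g/mol = 0.029828 mol
mass O = 2.069 − (0.83596 + 0.020042 + 0.41780) = 0.79520 g → mol O = 0.79520 ÷ 15.999 = 0.049703 mol
Divide by the smallest (0.019883 mol): C 3.500, H 1.000, N 1.500, O 2.500
Multiplying each by 2 gives whole numbers: C 7.00, H 2.00, N 3.00, O 5.00

C7H2N3O5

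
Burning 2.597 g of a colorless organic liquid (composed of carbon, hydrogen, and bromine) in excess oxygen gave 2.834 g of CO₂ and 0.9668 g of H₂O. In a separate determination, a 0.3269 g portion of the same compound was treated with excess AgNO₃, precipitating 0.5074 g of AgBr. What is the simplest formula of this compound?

C3H5Br

mol C = 2.834 g CO₂ ÷ 44.009 g/mol = 0.064396 mol
mol H = 2 × 0.9668 g H₂O ÷ 18.015 g/mol = 0.10733 mol
From the AgBr data: mol Br per gram of compound = (0.5074 ÷ 187.772) ÷ 0.3269 = 0.0082662 mol/g, so in the 2.597 g combustion sample mol Br = 0.021467 mol
Divide by the smallest (0.021467 mol): C 3.000, H 5.000, Br 1.000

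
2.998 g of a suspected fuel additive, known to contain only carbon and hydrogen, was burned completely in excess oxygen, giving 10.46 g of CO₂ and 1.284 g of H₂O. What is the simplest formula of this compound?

mol C = 10.46 g CO₂ ÷ 44.009 g/mol = 0.23768 mol
mol H = 2 × 1.284 g H₂O ÷ 18.015 g/mol = 0.14255 mol
Divide by the smallest (0.14255 mol): C 1.667, H 1.000
Multiplying each by 3 gives whole numbers: C 5.00, H 3.00

C5H3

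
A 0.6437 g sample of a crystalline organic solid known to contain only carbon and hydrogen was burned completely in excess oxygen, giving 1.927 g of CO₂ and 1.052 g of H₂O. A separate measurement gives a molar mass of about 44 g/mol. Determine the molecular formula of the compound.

C3H8

mol C = 1.927 g CO₂ ÷ 44.009 g/mol = 0.043786 mol
mol H = 2 × 1.052 g H₂O ÷ 18.015 g/mol = 0.11679 mol
Divide by the smallest (0.043786 mol): C 1.000, H 2.667
Multiplying each by 3 gives whole numbers: C 3.00, H 8.00
Empirical formula: C3H8
Empirical-formula mass = 44.10 g/mol; 44 ÷ 44.10 ≈ 1, so the molecular formula is C3H8.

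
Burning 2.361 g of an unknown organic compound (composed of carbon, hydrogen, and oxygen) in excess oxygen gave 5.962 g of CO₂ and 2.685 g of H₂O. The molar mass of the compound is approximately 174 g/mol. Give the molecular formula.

C10H22O2

mol C = 5.962 g CO₂ ÷ 44.009 g/mol = 0.13547 mol
mol H = 2 × 2.685 g H₂O ÷ 18.015 g/mol = 0.29808 mol
mass O = 2.361 − (1.6272 + 0.30047) = 0.43337 g → mol O = 0.43337 ÷ 15.999 = 0.027087 mol
Divide by the smallest (0.027087 mol): C 5.001, H 11.005, O 1.000
Empirical formula: C5H11O
Empirical-formula mass = 87.14 g/mol; 174 ÷ 87.14 ≈ 2, so the molecular formula is C10H22O2.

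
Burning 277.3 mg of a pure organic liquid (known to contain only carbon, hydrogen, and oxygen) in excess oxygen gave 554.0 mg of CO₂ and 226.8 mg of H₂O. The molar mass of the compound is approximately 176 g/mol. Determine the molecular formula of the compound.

C8H16O4

mol C = 0.5540 g CO₂ ÷ 44.009 g/mol = 0.012588 mol
mol H = 2 × 0.2268 g H₂O ÷ 18.015 g/mol = 0.025179 mol
mass O = 0.2773 − (0.15120 + 0.025380) = 0.10072 g → mol O = 0.10072 ÷ 15.999 = 0.0062955 mol
Divide by the smallest (0.0062955 mol): C 2.000, H 4.000, O 1.000
Empirical formula: C2H4O
Empirical-formula mass = 44.05 g/mol; 176 ÷ 44.05 ≈ 4, so the molecular formula is C8H16O4.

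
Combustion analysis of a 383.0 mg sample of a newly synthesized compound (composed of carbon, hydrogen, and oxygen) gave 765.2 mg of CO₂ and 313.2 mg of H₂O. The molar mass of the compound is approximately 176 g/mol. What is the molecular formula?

mol C = 0.7652 g CO₂ ÷ 44.009 g/mol = 0.017387 mol
mol H = 2 × 0.3132 g H₂O ÷ 18.015 g/mol = 0.034771 mol
mass O = 0.3830 − (0.20884 + 0.035049) = 0.13911 g → mol O = 0.13911 ÷ 15.999 = 0.0086950 mol
Divide by the smallest (0.0086950 mol): C 2.000, H 3.999, O 1.000
Empirical formula: C2H4O
Empirical-formula mass = 44.05 g/mol; 176 ÷ 44.05 ≈ 4, so the molecular formula is C8H16O4.

C8H16O4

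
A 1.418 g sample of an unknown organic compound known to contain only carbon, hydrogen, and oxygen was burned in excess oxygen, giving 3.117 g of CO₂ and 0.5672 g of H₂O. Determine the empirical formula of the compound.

C9H8O4

mol C = 3.117 g CO₂ ÷ 44.009 g/mol = 0.070826 mol
mol H = 2 × 0.5672 g H₂O ÷ 18.015 g/mol = 0.062970 mol
mass O = 1.418 − (0.85070 + 0.063474) = 0.50383 g → mol O = 0.50383 ÷ 15.999 = 0.031491 mol
Divide by the smallest (0.031491 mol): C 2.249, H 2.000, O 1.000
Multiplying each by 4 gives whole numbers: C 9.00, H 8.00, O 4.00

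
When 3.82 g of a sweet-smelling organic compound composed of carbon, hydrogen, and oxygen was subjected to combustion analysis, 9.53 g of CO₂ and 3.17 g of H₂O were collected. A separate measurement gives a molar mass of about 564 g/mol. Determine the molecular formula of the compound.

mol C = 9.53 g CO₂ ÷ 44.009 g/mol = 0.2165 mol
mol H = 2 × 3.17 g H₂O ÷ 18.015 g/mol = 0.3519 mol
mass O = 3.82 − (2.601 + 0.3547) = 0.8643 g → mol O = 0.8643 ÷ 15.999 = 0.05402 mol
Divide by the smallest (0.05402 mol): C 4.008, H 6.514, O 1.000
Multiplying each by 2 gives whole numbers: C 8.02, H 13.03, O 2.00
Empirical formula: C8H13O2
Empirical-formula mass = 141.19 g/mol; 564 ÷ 141.19 ≈ 4, so the molecular formula is C32H52O8.

C32H52O8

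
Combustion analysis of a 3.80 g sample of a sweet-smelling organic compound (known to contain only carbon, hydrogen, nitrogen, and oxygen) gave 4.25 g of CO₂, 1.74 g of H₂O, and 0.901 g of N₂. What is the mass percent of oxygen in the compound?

40.6%

mol C = 4.25 g CO₂ ÷ 44.009 g/mol = 0.09657 mol
mol H = 2 × 1.74 g H₂O ÷ 18.015 g/mol = 0.1932 mol
mol N = 2 × 0.901 g N₂ ÷ 28.014 g/mol = 0.06432 mol
mass O = 3.80 − (1.160 + 0.1947 + 0.9010) = 1.544 g → mol O = 1.544 ÷ 15.999 = 0.09653 mol
mass % O = 1.544 g ÷ 3.80 g × 100%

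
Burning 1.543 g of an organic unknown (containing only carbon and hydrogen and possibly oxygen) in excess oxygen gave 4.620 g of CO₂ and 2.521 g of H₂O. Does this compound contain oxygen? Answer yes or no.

mol C = 4.620 g CO₂ ÷ 44.009 g/mol = 0.10498 mol
mol H = 2 × 2.521 g H₂O ÷ 18.015 g/mol = 0.27988 mol
C and H together account for 1.5430 g — essentially the entire 1.543 g sample — so the compound contains no oxygen.

no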